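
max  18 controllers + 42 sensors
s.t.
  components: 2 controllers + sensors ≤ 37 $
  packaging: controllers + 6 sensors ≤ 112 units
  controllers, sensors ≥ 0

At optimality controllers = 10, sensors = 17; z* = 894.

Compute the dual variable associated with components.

6

At the optimum: components uses 37 of 37 (binding); packaging uses 112 of 112 (binding).
The binding rows give the dual system: 2·y_components + 1·y_packaging = 18 and 1·y_components + 6·y_packaging = 42.
This yields shadow prices y_components = 6, y_packaging = 6.
Shadow price of components = 6.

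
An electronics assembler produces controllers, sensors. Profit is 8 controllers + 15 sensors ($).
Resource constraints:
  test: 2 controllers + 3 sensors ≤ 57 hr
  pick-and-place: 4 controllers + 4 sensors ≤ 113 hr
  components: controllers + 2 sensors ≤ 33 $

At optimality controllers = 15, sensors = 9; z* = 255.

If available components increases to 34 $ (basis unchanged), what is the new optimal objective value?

Check each constraint at x*: test 57/57 (tight); pick-and-place 96/113 (slack 17); components 33/33 (tight).
Since pick-and-place is not tight, its dual is 0.
The binding rows give the dual system: 2·y_test + 1·y_components = 8 and 3·y_test + 2·y_components = 15.
This yields shadow prices y_test = 1, y_components = 6.
Δz = y_components·Δb = 6 × (1) = 6, so new z* = 255 + 6 = 261.

261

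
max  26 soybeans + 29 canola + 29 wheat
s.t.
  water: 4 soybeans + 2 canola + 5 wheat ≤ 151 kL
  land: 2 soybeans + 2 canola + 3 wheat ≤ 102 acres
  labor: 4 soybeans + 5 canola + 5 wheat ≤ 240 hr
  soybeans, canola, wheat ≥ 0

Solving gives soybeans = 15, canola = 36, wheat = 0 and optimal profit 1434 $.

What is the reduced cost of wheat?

-7

Check each constraint at x*: water 132/151 (slack 19); land 102/102 (tight); labor 240/240 (tight).
Slack constraints have shadow price 0 (complementary slackness).
The binding rows give the dual system: 2·y_land + 4·y_labor = 26 and 2·y_land + 5·y_labor = 29.
Solving: y_land = 7, y_labor = 3.
Reduced cost of wheat: c₃ − yᵀa₃ = 29 − (7·3 + 3·5) = 29 − 36 = -7.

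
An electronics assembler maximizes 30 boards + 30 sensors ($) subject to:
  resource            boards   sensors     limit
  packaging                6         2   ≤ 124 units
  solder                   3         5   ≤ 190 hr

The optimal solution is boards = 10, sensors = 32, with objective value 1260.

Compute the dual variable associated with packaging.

2.5

Both packaging and solder are binding at x*.
From A_Bᵀ y = c: 6·y_packaging + 3·y_solder = 30; 2·y_packaging + 5·y_solder = 30.
Solving: y_packaging = 2.5, y_solder = 5.
Shadow price of packaging = 2.5.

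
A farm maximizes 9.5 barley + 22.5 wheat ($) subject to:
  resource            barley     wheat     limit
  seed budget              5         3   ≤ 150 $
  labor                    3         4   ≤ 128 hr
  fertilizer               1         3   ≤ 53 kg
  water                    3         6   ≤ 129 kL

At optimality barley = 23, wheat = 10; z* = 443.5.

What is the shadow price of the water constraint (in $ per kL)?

2

At the optimum: seed budget uses 145 of 150 (slack = 5); labor uses 109 of 128 (slack = 19); fertilizer uses 53 of 53 (binding); water uses 129 of 129 (binding).
By complementary slackness, y = 0 for the non-binding constraints.
The binding rows give the dual system: 1·y_fertilizer + 3·y_water = 9.5 and 3·y_fertilizer + 6·y_water = 22.5.
→ y_fertilizer = 3.5 and y_water = 2.
Shadow price of water = 2.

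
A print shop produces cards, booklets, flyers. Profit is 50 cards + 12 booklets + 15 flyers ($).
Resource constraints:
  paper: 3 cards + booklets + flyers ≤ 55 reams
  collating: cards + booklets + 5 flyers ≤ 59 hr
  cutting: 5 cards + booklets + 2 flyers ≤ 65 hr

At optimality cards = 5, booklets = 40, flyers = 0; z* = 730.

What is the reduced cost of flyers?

Check each constraint at x*: paper 55/55 (tight); collating 45/59 (slack 14); cutting 65/65 (tight).
Slack constraints have shadow price 0 (complementary slackness).
From A_Bᵀ y = c: 3·y_paper + 5·y_cutting = 50; 1·y_paper + 1·y_cutting = 12.
→ y_paper = 5 and y_cutting = 7.
Reduced cost of flyers: c₃ − yᵀa₃ = 15 − (5·1 + 7·2) = 15 − 19 = -4.

-4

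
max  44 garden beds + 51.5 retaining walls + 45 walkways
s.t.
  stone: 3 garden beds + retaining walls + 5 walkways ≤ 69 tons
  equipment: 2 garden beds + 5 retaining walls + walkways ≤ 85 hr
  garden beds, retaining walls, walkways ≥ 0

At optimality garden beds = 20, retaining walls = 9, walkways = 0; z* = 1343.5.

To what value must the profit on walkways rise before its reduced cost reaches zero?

Check each constraint at x*: stone 69/69 (tight); equipment 85/85 (tight).
Dual feasibility on the basic columns requires 3·y_stone + 2·y_equipment = 44, 1·y_stone + 5·y_equipment = 51.5.
This yields shadow prices y_stone = 9, y_equipment = 8.5.
walkways enters the basis when its profit ≥ yᵀa₃ = 9·5 + 8.5·1 = 53.5.

53.5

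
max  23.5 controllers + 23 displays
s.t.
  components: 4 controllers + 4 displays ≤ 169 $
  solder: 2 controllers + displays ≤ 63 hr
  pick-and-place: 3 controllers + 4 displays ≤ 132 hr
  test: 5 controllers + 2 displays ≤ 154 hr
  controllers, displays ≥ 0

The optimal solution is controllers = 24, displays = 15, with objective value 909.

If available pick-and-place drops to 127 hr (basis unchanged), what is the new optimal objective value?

Check each constraint at x*: components 156/169 (slack 13); solder 63/63 (tight); pick-and-place 132/132 (tight); test 150/154 (slack 4).
Since components, test are not tight, their duals are 0.
From A_Bᵀ y = c: 2·y_solder + 3·y_pick-and-place = 23.5; 1·y_solder + 4·y_pick-and-place = 23.
→ y_solder = 5 and y_pick-and-place = 4.5.
Δz = y_pick-and-place·Δb = 4.5 × (-5) = -22.5, so new z* = 909 − 22.5 = 886.5.

886.5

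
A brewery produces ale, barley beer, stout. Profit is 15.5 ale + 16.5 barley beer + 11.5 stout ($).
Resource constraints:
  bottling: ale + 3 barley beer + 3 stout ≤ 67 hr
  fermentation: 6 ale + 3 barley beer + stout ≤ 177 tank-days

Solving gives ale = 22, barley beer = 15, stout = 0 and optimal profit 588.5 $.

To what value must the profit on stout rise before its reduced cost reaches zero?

Check each constraint at x*: bottling 67/67 (tight); fermentation 177/177 (tight).
Dual feasibility on the basic columns requires 1·y_bottling + 6·y_fermentation = 15.5, 3·y_bottling + 3·y_fermentation = 16.5.
This yields shadow prices y_bottling = 3.5, y_fermentation = 2.
stout enters the basis when its profit ≥ yᵀa₃ = 3.5·3 + 2·1 = 12.5.

12.5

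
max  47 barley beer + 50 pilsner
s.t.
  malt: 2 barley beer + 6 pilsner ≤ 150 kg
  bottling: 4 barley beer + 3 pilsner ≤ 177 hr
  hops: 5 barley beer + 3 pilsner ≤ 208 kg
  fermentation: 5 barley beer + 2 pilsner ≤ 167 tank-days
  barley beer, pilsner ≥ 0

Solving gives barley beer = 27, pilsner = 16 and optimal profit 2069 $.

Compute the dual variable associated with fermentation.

Binding: malt and fermentation. Non-binding: bottling (21 unused), hops (25 unused).
Slack constraints have shadow price 0 (complementary slackness).
From A_Bᵀ y = c: 2·y_malt + 5·y_fermentation = 47; 6·y_malt + 2·y_fermentation = 50.
→ y_malt = 6 and y_fermentation = 7.
Shadow price of fermentation = 7.

7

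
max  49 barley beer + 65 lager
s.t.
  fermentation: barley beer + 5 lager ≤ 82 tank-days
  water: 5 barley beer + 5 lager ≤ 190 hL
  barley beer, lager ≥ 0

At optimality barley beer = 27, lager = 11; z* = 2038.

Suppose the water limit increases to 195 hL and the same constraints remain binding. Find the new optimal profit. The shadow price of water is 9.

Δb = 5, so new z* = 2038 + (9)·(5) = 2038 + 45 = 2083.

2083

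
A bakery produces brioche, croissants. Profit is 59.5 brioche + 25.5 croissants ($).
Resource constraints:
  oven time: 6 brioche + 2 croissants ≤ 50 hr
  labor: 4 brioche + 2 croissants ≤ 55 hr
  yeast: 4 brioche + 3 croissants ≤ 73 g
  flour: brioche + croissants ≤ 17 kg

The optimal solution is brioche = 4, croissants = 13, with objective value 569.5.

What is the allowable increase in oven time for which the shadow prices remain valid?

Binding constraints: oven time, flour. The basis is B = [[6,2],[1,1]] with det 4.
Per unit increase in oven time, x* moves by d = (0.25, -0.25).
The basis stays optimal until labor becomes binding; allowable increase = 26 hr.

26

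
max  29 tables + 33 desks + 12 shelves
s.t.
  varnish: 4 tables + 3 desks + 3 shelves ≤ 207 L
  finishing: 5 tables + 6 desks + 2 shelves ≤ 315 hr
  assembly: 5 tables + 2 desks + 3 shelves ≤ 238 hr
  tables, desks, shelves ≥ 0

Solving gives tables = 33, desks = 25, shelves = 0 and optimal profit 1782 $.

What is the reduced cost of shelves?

At the optimum: varnish uses 207 of 207 (binding); finishing uses 315 of 315 (binding); assembly uses 215 of 238 (slack = 23).
Slack constraints have shadow price 0 (complementary slackness).
From A_Bᵀ y = c: 4·y_varnish + 5·y_finishing = 29; 3·y_varnish + 6·y_finishing = 33.
→ y_varnish = 1 and y_finishing = 5.
Reduced cost of shelves: c₃ − yᵀa₃ = 12 − (1·3 + 5·2) = 12 − 13 = -1.

-1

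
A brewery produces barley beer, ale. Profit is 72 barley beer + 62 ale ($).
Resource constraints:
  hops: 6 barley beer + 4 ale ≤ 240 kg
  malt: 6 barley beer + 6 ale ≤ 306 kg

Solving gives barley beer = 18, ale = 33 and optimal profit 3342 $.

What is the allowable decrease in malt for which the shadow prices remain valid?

66

Binding constraints: hops, malt. The basis is B = [[6,4],[6,6]] with det 12.
Per unit decrease in malt, x* moves by d = (0.3333, -0.5).
The basis stays optimal until ale reaches 0; allowable decrease = 66 kg.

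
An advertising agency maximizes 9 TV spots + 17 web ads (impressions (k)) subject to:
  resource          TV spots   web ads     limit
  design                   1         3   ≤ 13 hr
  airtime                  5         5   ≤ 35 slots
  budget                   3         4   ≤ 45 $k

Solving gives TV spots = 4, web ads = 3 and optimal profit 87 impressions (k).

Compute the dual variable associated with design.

At the optimum: design uses 13 of 13 (binding); airtime uses 35 of 35 (binding); budget uses 24 of 45 (slack = 21).
Slack constraints have shadow price 0 (complementary slackness).
Dual feasibility on the basic columns requires 1·y_design + 5·y_airtime = 9, 3·y_design + 5·y_airtime = 17.
This yields shadow prices y_design = 4, y_airtime = 1.
Shadow price of design = 4.

4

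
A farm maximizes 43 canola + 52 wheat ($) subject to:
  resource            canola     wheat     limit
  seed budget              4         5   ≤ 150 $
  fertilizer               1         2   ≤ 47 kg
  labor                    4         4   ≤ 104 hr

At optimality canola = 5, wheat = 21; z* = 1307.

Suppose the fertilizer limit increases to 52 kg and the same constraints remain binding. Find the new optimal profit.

Check each constraint at x*: seed budget 125/150 (slack 25); fertilizer 47/47 (tight); labor 104/104 (tight).
By complementary slackness, y = 0 for the non-binding constraint.
From A_Bᵀ y = c: 1·y_fertilizer + 4·y_labor = 43; 2·y_fertilizer + 4·y_labor = 52.
This yields shadow prices y_fertilizer = 9, y_labor = 8.5.
Δz = y_fertilizer·Δb = 9 × (5) = 45, so new z* = 1307 + 45 = 1352.

1352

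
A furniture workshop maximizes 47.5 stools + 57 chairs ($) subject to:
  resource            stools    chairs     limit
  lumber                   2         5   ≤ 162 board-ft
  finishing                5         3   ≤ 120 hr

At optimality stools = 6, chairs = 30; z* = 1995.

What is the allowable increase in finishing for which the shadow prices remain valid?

Binding constraints: lumber, finishing. The basis is B = [[2,5],[5,3]] with det -19.
Per unit increase in finishing, x* moves by d = (0.2632, -0.1053).
The basis stays optimal until chairs reaches 0; allowable increase = 285 hr.

285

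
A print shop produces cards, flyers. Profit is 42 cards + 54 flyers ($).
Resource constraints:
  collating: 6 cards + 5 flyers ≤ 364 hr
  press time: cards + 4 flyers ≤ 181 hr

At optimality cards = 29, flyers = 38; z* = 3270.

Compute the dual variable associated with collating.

6

Check each constraint at x*: collating 364/364 (tight); press time 181/181 (tight).
Dual feasibility on the basic columns requires 6·y_collating + 1·y_press time = 42, 5·y_collating + 4·y_press time = 54.
Solving: y_collating = 6, y_press time = 6.
Shadow price of collating = 6.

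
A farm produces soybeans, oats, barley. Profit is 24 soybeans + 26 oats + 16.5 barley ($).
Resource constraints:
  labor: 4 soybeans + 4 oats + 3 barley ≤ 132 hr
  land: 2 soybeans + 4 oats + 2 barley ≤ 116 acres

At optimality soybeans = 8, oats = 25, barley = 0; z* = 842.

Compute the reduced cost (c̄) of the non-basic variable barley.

Check each constraint at x*: labor 132/132 (tight); land 116/116 (tight).
Dual feasibility on the basic columns requires 4·y_labor + 2·y_land = 24, 4·y_labor + 4·y_land = 26.
→ y_labor = 5.5 and y_land = 1.
Reduced cost of barley: c₃ − yᵀa₃ = 16.5 − (5.5·3 + 1·2) = 16.5 − 18.5 = -2.

-2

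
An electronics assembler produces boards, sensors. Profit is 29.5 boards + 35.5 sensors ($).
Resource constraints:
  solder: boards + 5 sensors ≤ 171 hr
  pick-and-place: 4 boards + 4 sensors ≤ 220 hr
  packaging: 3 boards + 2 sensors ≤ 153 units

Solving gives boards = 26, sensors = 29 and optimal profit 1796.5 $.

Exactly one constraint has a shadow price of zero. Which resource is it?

packaging

solder: 171/171 (binding)
pick-and-place: 220/220 (binding)
packaging: 136/153 (slack 17)
By complementary slackness, a constraint with positive slack has shadow price 0 → packaging.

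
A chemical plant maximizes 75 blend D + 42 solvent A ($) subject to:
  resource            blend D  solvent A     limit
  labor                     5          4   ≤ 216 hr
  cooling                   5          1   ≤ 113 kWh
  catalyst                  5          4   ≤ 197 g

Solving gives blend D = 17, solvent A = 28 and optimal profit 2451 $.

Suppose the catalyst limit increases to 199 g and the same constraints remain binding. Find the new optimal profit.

2469

At the optimum: labor uses 197 of 216 (slack = 19); cooling uses 113 of 113 (binding); catalyst uses 197 of 197 (binding).
Since labor is not tight, its dual is 0.
From A_Bᵀ y = c: 5·y_cooling + 5·y_catalyst = 75; 1·y_cooling + 4·y_catalyst = 42.
→ y_cooling = 6 and y_catalyst = 9.
Δz = y_catalyst·Δb = 9 × (2) = 18, so new z* = 2451 + 18 = 2469.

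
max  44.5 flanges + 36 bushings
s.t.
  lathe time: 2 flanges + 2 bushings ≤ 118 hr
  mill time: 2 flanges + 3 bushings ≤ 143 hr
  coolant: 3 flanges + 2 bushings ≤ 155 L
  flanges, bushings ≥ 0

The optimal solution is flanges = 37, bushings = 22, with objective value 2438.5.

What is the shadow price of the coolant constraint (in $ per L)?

8.5

Check each constraint at x*: lathe time 118/118 (tight); mill time 140/143 (slack 3); coolant 155/155 (tight).
Slack constraints have shadow price 0 (complementary slackness).
Dual feasibility on the basic columns requires 2·y_lathe time + 3·y_coolant = 44.5, 2·y_lathe time + 2·y_coolant = 36.
This yields shadow prices y_lathe time = 9.5, y_coolant = 8.5.
Shadow price of coolant = 8.5.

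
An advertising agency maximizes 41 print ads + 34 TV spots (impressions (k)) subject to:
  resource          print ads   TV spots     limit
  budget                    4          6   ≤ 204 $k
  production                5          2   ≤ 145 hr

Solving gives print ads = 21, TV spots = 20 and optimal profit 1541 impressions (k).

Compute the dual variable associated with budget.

4

Check each constraint at x*: budget 204/204 (tight); production 145/145 (tight).
From A_Bᵀ y = c: 4·y_budget + 5·y_production = 41; 6·y_budget + 2·y_production = 34.
Solving: y_budget = 4, y_production = 5.
Shadow price of budget = 4.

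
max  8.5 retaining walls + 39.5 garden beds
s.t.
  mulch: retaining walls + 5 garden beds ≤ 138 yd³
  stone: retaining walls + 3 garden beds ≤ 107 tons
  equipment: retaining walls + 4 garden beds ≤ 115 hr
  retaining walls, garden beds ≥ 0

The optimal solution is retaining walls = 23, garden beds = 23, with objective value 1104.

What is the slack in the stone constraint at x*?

stone used = 1·23 + 3·23 = 92; slack = 107 − 92 = 15.

15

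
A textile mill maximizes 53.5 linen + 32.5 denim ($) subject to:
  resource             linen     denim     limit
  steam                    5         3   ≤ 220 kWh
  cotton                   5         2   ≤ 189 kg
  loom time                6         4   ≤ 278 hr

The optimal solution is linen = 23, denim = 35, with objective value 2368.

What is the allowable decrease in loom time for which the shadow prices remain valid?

Binding constraints: steam, loom time. The basis is B = [[5,3],[6,4]] with det 2.
Per unit decrease in loom time, x* moves by d = (1.5, -2.5).
The basis stays optimal until cotton becomes binding; allowable decrease = 1.6 hr.

1.6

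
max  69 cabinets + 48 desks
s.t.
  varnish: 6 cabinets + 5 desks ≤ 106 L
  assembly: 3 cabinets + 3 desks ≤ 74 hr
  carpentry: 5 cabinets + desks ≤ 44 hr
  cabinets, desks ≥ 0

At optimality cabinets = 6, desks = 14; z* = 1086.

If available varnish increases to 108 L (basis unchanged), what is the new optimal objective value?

Binding: varnish and carpentry. Non-binding: assembly (14 unused).
By complementary slackness, y = 0 for the non-binding constraint.
The binding rows give the dual system: 6·y_varnish + 5·y_carpentry = 69 and 5·y_varnish + 1·y_carpentry = 48.
This yields shadow prices y_varnish = 9, y_carpentry = 3.
Δz = y_varnish·Δb = 9 × (2) = 18, so new z* = 1086 + 18 = 1104.

1104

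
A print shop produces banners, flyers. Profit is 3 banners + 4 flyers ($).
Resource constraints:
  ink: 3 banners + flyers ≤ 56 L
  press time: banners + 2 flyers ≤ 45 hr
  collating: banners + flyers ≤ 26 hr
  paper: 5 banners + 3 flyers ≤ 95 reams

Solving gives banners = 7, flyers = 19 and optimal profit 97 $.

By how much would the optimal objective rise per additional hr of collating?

Binding: press time and collating. Non-binding: ink (16 unused), paper (3 unused).
By complementary slackness, y = 0 for the non-binding constraints.
The binding rows give the dual system: 1·y_press time + 1·y_collating = 3 and 2·y_press time + 1·y_collating = 4.
This yields shadow prices y_press time = 1, y_collating = 2.
Shadow price of collating = 2.

2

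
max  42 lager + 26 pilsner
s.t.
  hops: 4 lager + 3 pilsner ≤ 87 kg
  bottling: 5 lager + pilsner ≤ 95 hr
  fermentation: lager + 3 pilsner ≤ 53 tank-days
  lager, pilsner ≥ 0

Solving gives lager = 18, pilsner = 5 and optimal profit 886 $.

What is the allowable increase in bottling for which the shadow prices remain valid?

13.75

Binding constraints: hops, bottling. The basis is B = [[4,3],[5,1]] with det -11.
Per unit increase in bottling, x* moves by d = (0.2727, -0.3636).
The basis stays optimal until pilsner reaches 0; allowable increase = 13.75 hr.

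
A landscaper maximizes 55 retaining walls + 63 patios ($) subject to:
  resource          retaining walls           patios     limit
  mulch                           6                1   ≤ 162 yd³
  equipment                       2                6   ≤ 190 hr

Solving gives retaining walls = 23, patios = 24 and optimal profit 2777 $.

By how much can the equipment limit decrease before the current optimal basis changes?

Binding constraints: mulch, equipment. The basis is B = [[6,1],[2,6]] with det 34.
Per unit decrease in equipment, x* moves by d = (0.0294, -0.1765).
The basis stays optimal until patios reaches 0; allowable decrease = 136 hr.

136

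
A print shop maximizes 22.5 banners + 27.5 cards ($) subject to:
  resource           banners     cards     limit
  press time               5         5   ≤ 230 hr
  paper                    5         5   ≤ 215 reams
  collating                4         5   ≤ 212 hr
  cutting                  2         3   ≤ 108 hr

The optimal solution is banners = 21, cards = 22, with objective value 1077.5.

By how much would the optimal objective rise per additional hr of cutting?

5

Binding: paper and cutting. Non-binding: press time (15 unused), collating (18 unused).
Slack constraints have shadow price 0 (complementary slackness).
The binding rows give the dual system: 5·y_paper + 2·y_cutting = 22.5 and 5·y_paper + 3·y_cutting = 27.5.
Solving: y_paper = 2.5, y_cutting = 5.
Shadow price of cutting = 5.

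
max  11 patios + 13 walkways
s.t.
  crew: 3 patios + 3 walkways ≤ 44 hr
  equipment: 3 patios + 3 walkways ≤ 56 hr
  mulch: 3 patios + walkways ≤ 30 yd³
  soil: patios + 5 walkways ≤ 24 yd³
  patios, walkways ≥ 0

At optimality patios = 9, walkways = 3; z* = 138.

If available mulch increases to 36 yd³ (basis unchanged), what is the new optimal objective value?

156

Check each constraint at x*: crew 36/44 (slack 8); equipment 36/56 (slack 20); mulch 30/30 (tight); soil 24/24 (tight).
By complementary slackness, y = 0 for the non-binding constraints.
From A_Bᵀ y = c: 3·y_mulch + 1·y_soil = 11; 1·y_mulch + 5·y_soil = 13.
Solving: y_mulch = 3, y_soil = 2.
Δz = y_mulch·Δb = 3 × (6) = 18, so new z* = 138 + 18 = 156.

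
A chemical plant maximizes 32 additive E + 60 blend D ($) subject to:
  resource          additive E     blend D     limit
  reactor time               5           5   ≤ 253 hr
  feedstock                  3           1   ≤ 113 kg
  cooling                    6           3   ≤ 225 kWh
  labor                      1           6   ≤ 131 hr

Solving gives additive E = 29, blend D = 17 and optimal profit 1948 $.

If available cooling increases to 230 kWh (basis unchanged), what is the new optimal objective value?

Binding: cooling and labor. Non-binding: reactor time (23 unused), feedstock (9 unused).
Slack constraints have shadow price 0 (complementary slackness).
Dual feasibility on the basic columns requires 6·y_cooling + 1·y_labor = 32, 3·y_cooling + 6·y_labor = 60.
This yields shadow prices y_cooling = 4, y_labor = 8.
Δz = y_cooling·Δb = 4 × (5) = 20, so new z* = 1948 + 20 = 1968.

1968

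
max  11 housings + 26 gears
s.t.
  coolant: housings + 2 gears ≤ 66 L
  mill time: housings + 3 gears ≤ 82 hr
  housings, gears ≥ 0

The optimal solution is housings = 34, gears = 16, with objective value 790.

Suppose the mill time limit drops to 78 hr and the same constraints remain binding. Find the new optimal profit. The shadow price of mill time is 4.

Δb = -4, so new z* = 790 + (4)·(-4) = 790 − 16 = 774.

774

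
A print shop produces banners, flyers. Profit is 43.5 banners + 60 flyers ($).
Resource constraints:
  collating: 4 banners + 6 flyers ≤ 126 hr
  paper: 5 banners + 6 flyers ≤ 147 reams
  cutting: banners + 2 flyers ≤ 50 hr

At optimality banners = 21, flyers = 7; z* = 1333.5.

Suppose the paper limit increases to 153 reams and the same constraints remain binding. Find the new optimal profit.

1354.5

At the optimum: collating uses 126 of 126 (binding); paper uses 147 of 147 (binding); cutting uses 35 of 50 (slack = 15).
Slack constraints have shadow price 0 (complementary slackness).
Dual feasibility on the basic columns requires 4·y_collating + 5·y_paper = 43.5, 6·y_collating + 6·y_paper = 60.
→ y_collating = 6.5 and y_paper = 3.5.
Δz = y_paper·Δb = 3.5 × (6) = 21, so new z* = 1333.5 + 21 = 1354.5.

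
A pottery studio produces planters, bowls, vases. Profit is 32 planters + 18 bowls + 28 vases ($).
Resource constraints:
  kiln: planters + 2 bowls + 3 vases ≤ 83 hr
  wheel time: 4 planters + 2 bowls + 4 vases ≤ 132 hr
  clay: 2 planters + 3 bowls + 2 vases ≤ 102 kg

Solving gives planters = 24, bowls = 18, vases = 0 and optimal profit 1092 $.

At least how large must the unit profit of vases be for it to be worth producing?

32

At the optimum: kiln uses 60 of 83 (slack = 23); wheel time uses 132 of 132 (binding); clay uses 102 of 102 (binding).
Slack constraints have shadow price 0 (complementary slackness).
Dual feasibility on the basic columns requires 4·y_wheel time + 2·y_clay = 32, 2·y_wheel time + 3·y_clay = 18.
This yields shadow prices y_wheel time = 7.5, y_clay = 1.
vases enters the basis when its profit ≥ yᵀa₃ = 7.5·4 + 1·2 = 32.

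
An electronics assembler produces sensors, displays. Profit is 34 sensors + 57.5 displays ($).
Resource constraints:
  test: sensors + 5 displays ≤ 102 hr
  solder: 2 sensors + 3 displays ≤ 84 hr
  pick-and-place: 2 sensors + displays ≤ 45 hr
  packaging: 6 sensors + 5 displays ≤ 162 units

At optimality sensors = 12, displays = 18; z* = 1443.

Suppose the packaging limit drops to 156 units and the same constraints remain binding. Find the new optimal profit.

Binding: test and packaging. Non-binding: solder (6 unused), pick-and-place (3 unused).
By complementary slackness, y = 0 for the non-binding constraints.
Dual feasibility on the basic columns requires 1·y_test + 6·y_packaging = 34, 5·y_test + 5·y_packaging = 57.5.
→ y_test = 7 and y_packaging = 4.5.
Δz = y_packaging·Δb = 4.5 × (-6) = -27, so new z* = 1443 − 27 = 1416.

1416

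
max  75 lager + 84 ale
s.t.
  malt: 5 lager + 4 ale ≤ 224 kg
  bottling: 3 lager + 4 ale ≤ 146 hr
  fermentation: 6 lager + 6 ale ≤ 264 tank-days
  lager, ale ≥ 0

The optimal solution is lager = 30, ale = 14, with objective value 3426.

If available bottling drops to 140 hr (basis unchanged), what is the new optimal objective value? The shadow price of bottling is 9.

Δb = -6, so new z* = 3426 + (9)·(-6) = 3426 − 54 = 3372.

3372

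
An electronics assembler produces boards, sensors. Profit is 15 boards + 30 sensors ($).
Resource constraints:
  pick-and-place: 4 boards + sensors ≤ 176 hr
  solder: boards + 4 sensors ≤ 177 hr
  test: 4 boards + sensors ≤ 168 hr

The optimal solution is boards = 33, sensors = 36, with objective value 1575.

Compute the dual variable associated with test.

2

Binding: solder and test. Non-binding: pick-and-place (8 unused).
By complementary slackness, y = 0 for the non-binding constraint.
From A_Bᵀ y = c: 1·y_solder + 4·y_test = 15; 4·y_solder + 1·y_test = 30.
Solving: y_solder = 7, y_test = 2.
Shadow price of test = 2.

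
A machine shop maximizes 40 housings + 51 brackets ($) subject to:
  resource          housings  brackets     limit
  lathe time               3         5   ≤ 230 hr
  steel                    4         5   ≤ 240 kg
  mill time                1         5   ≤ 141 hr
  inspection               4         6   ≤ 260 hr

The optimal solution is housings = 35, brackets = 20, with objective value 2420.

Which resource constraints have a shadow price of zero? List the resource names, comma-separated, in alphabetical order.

lathe time, mill time

lathe time: 205/230 (slack 25)
steel: 240/240 (binding)
mill time: 135/141 (slack 6)
inspection: 260/260 (binding)
By complementary slackness, a constraint with positive slack has shadow price 0 → lathe time, mill time.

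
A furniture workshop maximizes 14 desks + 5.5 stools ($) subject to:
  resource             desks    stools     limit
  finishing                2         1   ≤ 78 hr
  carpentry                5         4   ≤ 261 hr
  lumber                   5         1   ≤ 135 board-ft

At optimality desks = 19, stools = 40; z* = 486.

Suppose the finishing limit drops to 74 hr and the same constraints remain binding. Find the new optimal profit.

Binding: finishing and lumber. Non-binding: carpentry (6 unused).
Since carpentry is not tight, its dual is 0.
The binding rows give the dual system: 2·y_finishing + 5·y_lumber = 14 and 1·y_finishing + 1·y_lumber = 5.5.
→ y_finishing = 4.5 and y_lumber = 1.
Δz = y_finishing·Δb = 4.5 × (-4) = -18, so new z* = 486 − 18 = 468.

468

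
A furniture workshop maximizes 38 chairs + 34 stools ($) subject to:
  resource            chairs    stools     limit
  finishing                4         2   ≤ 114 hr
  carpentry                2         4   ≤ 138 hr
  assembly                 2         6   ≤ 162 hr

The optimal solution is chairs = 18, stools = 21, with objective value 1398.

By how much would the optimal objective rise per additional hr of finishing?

Binding: finishing and assembly. Non-binding: carpentry (18 unused).
By complementary slackness, y = 0 for the non-binding constraint.
From A_Bᵀ y = c: 4·y_finishing + 2·y_assembly = 38; 2·y_finishing + 6·y_assembly = 34.
This yields shadow prices y_finishing = 8, y_assembly = 3.
Shadow price of finishing = 8.

8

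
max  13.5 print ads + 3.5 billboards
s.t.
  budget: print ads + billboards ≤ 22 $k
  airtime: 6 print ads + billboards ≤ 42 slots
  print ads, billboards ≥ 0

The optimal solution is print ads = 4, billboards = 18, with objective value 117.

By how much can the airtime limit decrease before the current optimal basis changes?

Binding constraints: budget, airtime. The basis is B = [[1,1],[6,1]] with det -5.
Per unit decrease in airtime, x* moves by d = (-0.2, 0.2).
The basis stays optimal until print ads reaches 0; allowable decrease = 20 slots.

20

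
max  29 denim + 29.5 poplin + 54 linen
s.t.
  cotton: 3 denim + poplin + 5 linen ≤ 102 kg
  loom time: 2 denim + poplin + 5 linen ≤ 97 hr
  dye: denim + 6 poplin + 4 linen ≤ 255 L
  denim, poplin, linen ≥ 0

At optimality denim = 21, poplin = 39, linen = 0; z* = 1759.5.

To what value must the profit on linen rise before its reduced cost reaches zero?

Binding: cotton and dye. Non-binding: loom time (16 unused).
Slack constraints have shadow price 0 (complementary slackness).
The binding rows give the dual system: 3·y_cotton + 1·y_dye = 29 and 1·y_cotton + 6·y_dye = 29.5.
→ y_cotton = 8.5 and y_dye = 3.5.
linen enters the basis when its profit ≥ yᵀa₃ = 8.5·5 + 3.5·4 = 56.5.

56.5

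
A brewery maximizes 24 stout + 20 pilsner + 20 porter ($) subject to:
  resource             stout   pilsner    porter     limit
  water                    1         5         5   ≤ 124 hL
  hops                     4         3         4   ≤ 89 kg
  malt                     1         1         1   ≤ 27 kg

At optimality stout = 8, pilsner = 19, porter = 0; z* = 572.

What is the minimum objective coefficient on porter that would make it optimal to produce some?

24

At the optimum: water uses 103 of 124 (slack = 21); hops uses 89 of 89 (binding); malt uses 27 of 27 (binding).
By complementary slackness, y = 0 for the non-binding constraint.
Dual feasibility on the basic columns requires 4·y_hops + 1·y_malt = 24, 3·y_hops + 1·y_malt = 20.
This yields shadow prices y_hops = 4, y_malt = 8.
porter enters the basis when its profit ≥ yᵀa₃ = 4·4 + 8·1 = 24.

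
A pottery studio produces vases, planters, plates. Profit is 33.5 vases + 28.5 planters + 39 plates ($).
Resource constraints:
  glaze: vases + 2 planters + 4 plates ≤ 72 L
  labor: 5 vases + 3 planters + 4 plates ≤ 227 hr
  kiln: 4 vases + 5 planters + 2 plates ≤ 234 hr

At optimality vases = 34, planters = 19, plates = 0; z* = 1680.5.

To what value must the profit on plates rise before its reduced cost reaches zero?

46

At the optimum: glaze uses 72 of 72 (binding); labor uses 227 of 227 (binding); kiln uses 231 of 234 (slack = 3).
Since kiln is not tight, its dual is 0.
The binding rows give the dual system: 1·y_glaze + 5·y_labor = 33.5 and 2·y_glaze + 3·y_labor = 28.5.
→ y_glaze = 6 and y_labor = 5.5.
plates enters the basis when its profit ≥ yᵀa₃ = 6·4 + 5.5·4 = 46.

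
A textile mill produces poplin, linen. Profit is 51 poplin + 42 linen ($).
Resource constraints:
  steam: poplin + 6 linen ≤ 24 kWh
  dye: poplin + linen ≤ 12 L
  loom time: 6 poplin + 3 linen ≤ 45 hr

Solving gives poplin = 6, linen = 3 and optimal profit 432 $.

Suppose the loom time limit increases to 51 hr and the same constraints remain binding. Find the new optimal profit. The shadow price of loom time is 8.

480

Δb = 6, so new z* = 432 + (8)·(6) = 432 + 48 = 480.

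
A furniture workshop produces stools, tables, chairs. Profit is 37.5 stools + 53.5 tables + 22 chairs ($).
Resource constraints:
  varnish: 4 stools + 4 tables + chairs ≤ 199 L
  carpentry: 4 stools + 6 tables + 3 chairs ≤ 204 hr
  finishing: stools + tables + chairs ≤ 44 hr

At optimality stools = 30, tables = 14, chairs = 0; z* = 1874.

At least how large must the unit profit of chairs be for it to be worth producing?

29.5

At the optimum: varnish uses 176 of 199 (slack = 23); carpentry uses 204 of 204 (binding); finishing uses 44 of 44 (binding).
Slack constraints have shadow price 0 (complementary slackness).
The binding rows give the dual system: 4·y_carpentry + 1·y_finishing = 37.5 and 6·y_carpentry + 1·y_finishing = 53.5.
Solving: y_carpentry = 8, y_finishing = 5.5.
chairs enters the basis when its profit ≥ yᵀa₃ = 8·3 + 5.5·1 = 29.5.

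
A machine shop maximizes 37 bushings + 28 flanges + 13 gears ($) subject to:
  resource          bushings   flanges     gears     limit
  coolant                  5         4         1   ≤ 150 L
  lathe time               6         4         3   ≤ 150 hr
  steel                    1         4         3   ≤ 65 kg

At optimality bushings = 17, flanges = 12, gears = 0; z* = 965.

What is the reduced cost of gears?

At the optimum: coolant uses 133 of 150 (slack = 17); lathe time uses 150 of 150 (binding); steel uses 65 of 65 (binding).
Since coolant is not tight, its dual is 0.
From A_Bᵀ y = c: 6·y_lathe time + 1·y_steel = 37; 4·y_lathe time + 4·y_steel = 28.
Solving: y_lathe time = 6, y_steel = 1.
Reduced cost of gears: c₃ − yᵀa₃ = 13 − (6·3 + 1·3) = 13 − 21 = -8.

-8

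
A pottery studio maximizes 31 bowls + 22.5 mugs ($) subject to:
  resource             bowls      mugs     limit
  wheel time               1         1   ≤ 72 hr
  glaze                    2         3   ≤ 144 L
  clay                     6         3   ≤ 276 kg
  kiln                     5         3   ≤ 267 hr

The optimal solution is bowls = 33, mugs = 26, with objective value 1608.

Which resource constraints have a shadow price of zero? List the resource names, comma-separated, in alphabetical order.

kiln, wheel time

wheel time: 59/72 (slack 13)
glaze: 144/144 (binding)
clay: 276/276 (binding)
kiln: 243/267 (slack 24)
By complementary slackness, a constraint with positive slack has shadow price 0 → kiln, wheel time.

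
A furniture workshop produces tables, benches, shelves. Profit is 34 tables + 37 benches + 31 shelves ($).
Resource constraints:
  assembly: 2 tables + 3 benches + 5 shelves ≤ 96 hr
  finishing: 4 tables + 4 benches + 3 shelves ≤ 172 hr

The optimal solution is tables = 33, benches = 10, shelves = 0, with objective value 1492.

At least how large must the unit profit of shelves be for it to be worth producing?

At the optimum: assembly uses 96 of 96 (binding); finishing uses 172 of 172 (binding).
From A_Bᵀ y = c: 2·y_assembly + 4·y_finishing = 34; 3·y_assembly + 4·y_finishing = 37.
This yields shadow prices y_assembly = 3, y_finishing = 7.
shelves enters the basis when its profit ≥ yᵀa₃ = 3·5 + 7·3 = 36.

36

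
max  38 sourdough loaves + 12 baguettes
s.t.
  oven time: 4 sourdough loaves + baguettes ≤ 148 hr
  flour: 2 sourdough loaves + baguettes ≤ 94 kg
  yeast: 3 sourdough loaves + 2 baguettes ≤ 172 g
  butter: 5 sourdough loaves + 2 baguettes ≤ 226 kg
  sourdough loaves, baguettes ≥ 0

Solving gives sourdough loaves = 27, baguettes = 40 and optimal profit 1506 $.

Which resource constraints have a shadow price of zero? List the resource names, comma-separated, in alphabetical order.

oven time: 148/148 (binding)
flour: 94/94 (binding)
yeast: 161/172 (slack 11)
butter: 215/226 (slack 11)
By complementary slackness, a constraint with positive slack has shadow price 0 → butter, yeast.

butter, yeast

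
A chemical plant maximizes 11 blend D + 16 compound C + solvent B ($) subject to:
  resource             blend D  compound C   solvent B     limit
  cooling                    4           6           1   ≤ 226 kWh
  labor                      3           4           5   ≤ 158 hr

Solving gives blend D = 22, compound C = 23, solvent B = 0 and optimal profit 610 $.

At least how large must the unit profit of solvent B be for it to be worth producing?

7

At the optimum: cooling uses 226 of 226 (binding); labor uses 158 of 158 (binding).
Dual feasibility on the basic columns requires 4·y_cooling + 3·y_labor = 11, 6·y_cooling + 4·y_labor = 16.
→ y_cooling = 2 and y_labor = 1.
solvent B enters the basis when its profit ≥ yᵀa₃ = 2·1 + 1·5 = 7.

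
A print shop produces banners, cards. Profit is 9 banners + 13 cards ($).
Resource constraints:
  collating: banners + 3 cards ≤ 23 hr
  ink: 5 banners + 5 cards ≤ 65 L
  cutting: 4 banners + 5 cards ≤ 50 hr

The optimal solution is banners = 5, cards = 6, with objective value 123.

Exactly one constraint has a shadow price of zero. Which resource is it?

collating: 23/23 (binding)
ink: 55/65 (slack 10)
cutting: 50/50 (binding)
By complementary slackness, a constraint with positive slack has shadow price 0 → ink.

ink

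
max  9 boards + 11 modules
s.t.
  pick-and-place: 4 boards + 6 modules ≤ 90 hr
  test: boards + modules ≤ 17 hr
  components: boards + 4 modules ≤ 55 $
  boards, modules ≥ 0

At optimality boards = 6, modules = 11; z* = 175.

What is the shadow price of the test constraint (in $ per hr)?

5

At the optimum: pick-and-place uses 90 of 90 (binding); test uses 17 of 17 (binding); components uses 50 of 55 (slack = 5).
Slack constraints have shadow price 0 (complementary slackness).
From A_Bᵀ y = c: 4·y_pick-and-place + 1·y_test = 9; 6·y_pick-and-place + 1·y_test = 11.
This yields shadow prices y_pick-and-place = 1, y_test = 5.
Shadow price of test = 5.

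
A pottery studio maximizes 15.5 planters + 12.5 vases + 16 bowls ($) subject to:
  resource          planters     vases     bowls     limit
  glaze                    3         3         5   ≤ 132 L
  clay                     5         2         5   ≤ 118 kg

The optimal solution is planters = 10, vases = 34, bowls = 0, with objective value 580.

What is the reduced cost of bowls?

-6.5

Check each constraint at x*: glaze 132/132 (tight); clay 118/118 (tight).
Dual feasibility on the basic columns requires 3·y_glaze + 5·y_clay = 15.5, 3·y_glaze + 2·y_clay = 12.5.
This yields shadow prices y_glaze = 3.5, y_clay = 1.
Reduced cost of bowls: c₃ − yᵀa₃ = 16 − (3.5·5 + 1·5) = 16 − 22.5 = -6.5.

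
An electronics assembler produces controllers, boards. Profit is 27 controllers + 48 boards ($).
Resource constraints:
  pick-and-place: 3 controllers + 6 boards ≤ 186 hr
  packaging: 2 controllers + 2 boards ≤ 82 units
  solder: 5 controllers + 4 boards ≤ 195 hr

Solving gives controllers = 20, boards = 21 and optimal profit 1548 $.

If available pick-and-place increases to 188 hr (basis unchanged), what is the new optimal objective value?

1562

At the optimum: pick-and-place uses 186 of 186 (binding); packaging uses 82 of 82 (binding); solder uses 184 of 195 (slack = 11).
Slack constraints have shadow price 0 (complementary slackness).
Dual feasibility on the basic columns requires 3·y_pick-and-place + 2·y_packaging = 27, 6·y_pick-and-place + 2·y_packaging = 48.
Solving: y_pick-and-place = 7, y_packaging = 3.
Δz = y_pick-and-place·Δb = 7 × (2) = 14, so new z* = 1548 + 14 = 1562.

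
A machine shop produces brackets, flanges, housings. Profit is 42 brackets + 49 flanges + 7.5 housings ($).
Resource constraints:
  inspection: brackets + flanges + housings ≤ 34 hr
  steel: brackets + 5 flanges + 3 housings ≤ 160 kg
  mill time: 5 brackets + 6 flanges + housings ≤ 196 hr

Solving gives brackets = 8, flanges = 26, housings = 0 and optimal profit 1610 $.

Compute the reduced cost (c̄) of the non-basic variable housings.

-6.5

Binding: inspection and mill time. Non-binding: steel (22 unused).
Slack constraints have shadow price 0 (complementary slackness).
From A_Bᵀ y = c: 1·y_inspection + 5·y_mill time = 42; 1·y_inspection + 6·y_mill time = 49.
This yields shadow prices y_inspection = 7, y_mill time = 7.
Reduced cost of housings: c₃ − yᵀa₃ = 7.5 − (7·1 + 7·1) = 7.5 − 14 = -6.5.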